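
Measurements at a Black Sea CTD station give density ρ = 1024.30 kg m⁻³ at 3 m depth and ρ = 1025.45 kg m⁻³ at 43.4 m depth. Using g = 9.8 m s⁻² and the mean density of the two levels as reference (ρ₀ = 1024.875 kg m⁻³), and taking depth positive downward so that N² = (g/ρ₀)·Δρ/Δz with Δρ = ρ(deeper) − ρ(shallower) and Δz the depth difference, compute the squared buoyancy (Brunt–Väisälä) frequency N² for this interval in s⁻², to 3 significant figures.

2.72 × 10⁻⁴ s⁻²

Δρ = 1025.45 − 1024.30 = 1.15 kg m⁻³ over Δz = 43.4 − 3 = 40.4 m.
N² = (9.8/1024.875) × (1.15/40.4) = 2.7219 × 10⁻⁴ s⁻² ≈ 2.72 × 10⁻⁴ s⁻².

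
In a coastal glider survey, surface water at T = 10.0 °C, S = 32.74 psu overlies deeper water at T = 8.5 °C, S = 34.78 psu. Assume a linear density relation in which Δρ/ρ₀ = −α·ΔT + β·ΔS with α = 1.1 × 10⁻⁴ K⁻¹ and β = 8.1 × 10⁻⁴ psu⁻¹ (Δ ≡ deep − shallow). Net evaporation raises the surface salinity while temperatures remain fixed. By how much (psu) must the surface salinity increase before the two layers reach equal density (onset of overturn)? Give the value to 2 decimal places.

2.24 psu

Neutral buoyancy requires −α(T_deep − T_surf) + β(S_deep − S_surf′) = 0.
S_surf′ = S_deep − (α/β)·ΔT = 34.78 − (1.1 × 10⁻⁴/8.1 × 10⁻⁴)·(-1.5) = 34.9837 psu.
Increase required: 34.9837 − 32.74 = 2.2437 psu.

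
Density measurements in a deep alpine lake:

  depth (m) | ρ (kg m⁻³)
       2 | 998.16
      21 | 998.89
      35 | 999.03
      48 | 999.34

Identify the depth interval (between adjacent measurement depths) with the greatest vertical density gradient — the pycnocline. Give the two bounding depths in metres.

Compute the density gradient over each adjacent pair:
  2–21 m: Δρ/Δz = 0.73/19 = 0.038 kg m⁻⁴
  21–35 m: Δρ/Δz = 0.14/14 = 0.010 kg m⁻⁴
  35–48 m: Δρ/Δz = 0.31/13 = 0.024 kg m⁻⁴
The largest gradient is in the 2–21 m interval — the pycnocline.

2–21 m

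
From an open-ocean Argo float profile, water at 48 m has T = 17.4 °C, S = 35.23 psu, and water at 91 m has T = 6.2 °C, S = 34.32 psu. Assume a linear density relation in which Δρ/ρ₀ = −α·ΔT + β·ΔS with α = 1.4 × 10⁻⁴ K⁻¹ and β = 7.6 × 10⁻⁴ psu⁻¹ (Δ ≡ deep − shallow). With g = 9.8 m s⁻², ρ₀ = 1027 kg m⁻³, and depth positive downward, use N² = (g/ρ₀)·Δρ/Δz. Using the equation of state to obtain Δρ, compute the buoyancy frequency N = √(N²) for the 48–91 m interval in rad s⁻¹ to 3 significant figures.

ΔT = -11.2 K, ΔS = -0.91 psu (deep − shallow).
Δρ/ρ₀ = −αΔT + βΔS = 1.568 × 10⁻³ − 6.916 × 10⁻⁴ = 8.764 × 10⁻⁴, so Δρ ≈ 0.9001 kg m⁻³.
N² = (g/ρ₀)·Δρ/Δz = g·(Δρ/ρ₀)/Δz = 9.8 × 8.764 × 10⁻⁴ / 43 = 1.9974 × 10⁻⁴ s⁻².
N = √(1.9974 × 10⁻⁴) = 0.014133 rad s⁻¹ ≈ 0.0141 rad s⁻¹.

0.0141 rad s⁻¹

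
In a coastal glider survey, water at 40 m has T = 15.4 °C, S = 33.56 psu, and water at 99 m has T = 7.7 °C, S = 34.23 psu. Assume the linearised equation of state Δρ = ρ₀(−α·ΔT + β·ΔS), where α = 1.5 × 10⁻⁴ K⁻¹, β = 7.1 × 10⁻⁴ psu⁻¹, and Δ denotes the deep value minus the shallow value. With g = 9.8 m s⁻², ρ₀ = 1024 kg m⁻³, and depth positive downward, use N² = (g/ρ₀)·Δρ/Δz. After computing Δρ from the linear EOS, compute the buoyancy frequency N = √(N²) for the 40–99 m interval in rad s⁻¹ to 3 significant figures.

0.0165 rad s⁻¹

ΔT = -7.7 K, ΔS = +0.67 psu (deep − shallow).
Δρ/ρ₀ = −αΔT + βΔS = 1.155 × 10⁻³ + 4.757 × 10⁻⁴ = 1.6307 × 10⁻³, so Δρ ≈ 1.670 kg m⁻³.
N² = (g/ρ₀)·Δρ/Δz = g·(Δρ/ρ₀)/Δz = 9.8 × 1.6307 × 10⁻³ / 59 = 2.7086 × 10⁻⁴ s⁻².
N = √(2.7086 × 10⁻⁴) = 0.016458 rad s⁻¹ ≈ 0.0165 rad s⁻¹.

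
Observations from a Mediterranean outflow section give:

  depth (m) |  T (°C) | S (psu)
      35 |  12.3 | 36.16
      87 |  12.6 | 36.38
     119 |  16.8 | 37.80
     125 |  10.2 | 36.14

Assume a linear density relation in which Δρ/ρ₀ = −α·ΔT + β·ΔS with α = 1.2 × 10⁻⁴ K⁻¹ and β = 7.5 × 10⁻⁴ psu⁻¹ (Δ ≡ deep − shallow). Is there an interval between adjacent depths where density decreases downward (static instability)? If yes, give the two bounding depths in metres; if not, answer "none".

119–125 m

Evaluate Δρ/ρ₀ = −αΔT + βΔS across each adjacent pair:
  35–87 m: −αΔT+βΔS = −(1.2 × 10⁻⁴)(+0.3)+(7.5 × 10⁻⁴)(+0.22) = 1.3 × 10⁻⁴ → stable
  87–119 m: −αΔT+βΔS = −(1.2 × 10⁻⁴)(+4.2)+(7.5 × 10⁻⁴)(+1.42) = 5.6 × 10⁻⁴ → stable
  119–125 m: −αΔT+βΔS = −(1.2 × 10⁻⁴)(-6.6)+(7.5 × 10⁻⁴)(-1.66) = -4.5 × 10⁻⁴ → UNSTABLE
The 119–125 m interval has Δρ < 0: lighter water underlies denser water.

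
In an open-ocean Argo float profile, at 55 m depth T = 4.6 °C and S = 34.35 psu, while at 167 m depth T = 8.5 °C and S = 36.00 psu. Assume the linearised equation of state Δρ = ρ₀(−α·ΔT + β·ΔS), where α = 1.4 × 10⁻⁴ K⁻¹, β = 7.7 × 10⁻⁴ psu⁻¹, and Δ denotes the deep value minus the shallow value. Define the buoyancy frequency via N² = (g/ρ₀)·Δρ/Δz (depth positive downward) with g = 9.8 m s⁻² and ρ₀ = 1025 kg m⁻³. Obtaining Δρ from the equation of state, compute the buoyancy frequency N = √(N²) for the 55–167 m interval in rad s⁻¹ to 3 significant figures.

ΔT = +3.9 K, ΔS = +1.65 psu (deep − shallow).
Δρ/ρ₀ = −αΔT + βΔS = -5.46 × 10⁻⁴ + 1.2705 × 10⁻³ = 7.245 × 10⁻⁴, so Δρ ≈ 0.7426 kg m⁻³.
N² = (g/ρ₀)·Δρ/Δz = g·(Δρ/ρ₀)/Δz = 9.8 × 7.245 × 10⁻⁴ / 112 = 6.3394 × 10⁻⁵ s⁻².
N = √(6.3394 × 10⁻⁵) = 7.9620 × 10⁻³ rad s⁻¹ ≈ 7.96 × 10⁻³ rad s⁻¹.

7.96 × 10⁻³ rad s⁻¹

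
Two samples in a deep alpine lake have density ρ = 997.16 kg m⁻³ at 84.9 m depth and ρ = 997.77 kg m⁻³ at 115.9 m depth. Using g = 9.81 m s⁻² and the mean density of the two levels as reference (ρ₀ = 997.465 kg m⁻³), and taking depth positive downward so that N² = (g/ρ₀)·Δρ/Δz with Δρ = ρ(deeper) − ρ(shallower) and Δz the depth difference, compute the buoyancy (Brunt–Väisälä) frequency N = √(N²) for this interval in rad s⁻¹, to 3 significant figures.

0.0139 rad s⁻¹

Δρ = 997.77 − 997.16 = 0.61 kg m⁻³ over Δz = 115.9 − 84.9 = 31 m.
N² = (9.81/997.465) × (0.61/31) = 1.9353 × 10⁻⁴ s⁻².
N = √(1.9353 × 10⁻⁴) = 0.013912 rad s⁻¹ ≈ 0.0139 rad s⁻¹.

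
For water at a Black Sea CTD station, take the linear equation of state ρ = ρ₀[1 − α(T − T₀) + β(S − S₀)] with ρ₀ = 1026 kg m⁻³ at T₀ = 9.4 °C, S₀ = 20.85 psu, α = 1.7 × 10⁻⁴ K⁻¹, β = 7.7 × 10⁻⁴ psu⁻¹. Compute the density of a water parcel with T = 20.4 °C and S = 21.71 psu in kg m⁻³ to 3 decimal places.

1024.761 kg m⁻³

T − T₀ = +11.0 K, S − S₀ = +0.86 psu.
Bracket = 1 − α·(+11.0) + β·(+0.86) = 1 + (-1.2078 × 10⁻³) = 0.9987922.
ρ = 1026 × 0.9987922 = 1024.761 kg m⁻³.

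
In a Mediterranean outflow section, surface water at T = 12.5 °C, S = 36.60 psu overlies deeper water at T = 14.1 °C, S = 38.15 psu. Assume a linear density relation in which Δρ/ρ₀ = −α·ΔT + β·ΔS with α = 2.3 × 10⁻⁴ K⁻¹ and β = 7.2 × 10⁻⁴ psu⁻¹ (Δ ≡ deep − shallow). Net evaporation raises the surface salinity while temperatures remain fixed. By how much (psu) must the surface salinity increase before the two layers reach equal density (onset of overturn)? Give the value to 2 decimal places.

1.04 psu

Neutral buoyancy requires −α(T_deep − T_surf) + β(S_deep − S_surf′) = 0.
S_surf′ = S_deep − (α/β)·ΔT = 38.15 − (2.3 × 10⁻⁴/7.2 × 10⁻⁴)·(+1.6) = 37.6389 psu.
Increase required: 37.6389 − 36.60 = 1.0389 psu.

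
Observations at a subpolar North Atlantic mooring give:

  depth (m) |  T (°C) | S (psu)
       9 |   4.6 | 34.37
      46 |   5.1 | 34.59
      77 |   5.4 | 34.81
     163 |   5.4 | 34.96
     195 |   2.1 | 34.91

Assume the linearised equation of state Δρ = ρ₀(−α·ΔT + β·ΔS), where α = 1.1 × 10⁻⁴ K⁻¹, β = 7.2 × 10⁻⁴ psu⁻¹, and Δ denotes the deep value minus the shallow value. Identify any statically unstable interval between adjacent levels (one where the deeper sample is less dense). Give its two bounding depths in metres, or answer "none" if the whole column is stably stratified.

none

Evaluate Δρ/ρ₀ = −αΔT + βΔS across each adjacent pair:
  9–46 m: −αΔT+βΔS = −(1.1 × 10⁻⁴)(+0.5)+(7.2 × 10⁻⁴)(+0.22) = 1.0 × 10⁻⁴ → stable
  46–77 m: −αΔT+βΔS = −(1.1 × 10⁻⁴)(+0.3)+(7.2 × 10⁻⁴)(+0.22) = 1.3 × 10⁻⁴ → stable
  77–163 m: −αΔT+βΔS = −(1.1 × 10⁻⁴)(+0.0)+(7.2 × 10⁻⁴)(+0.15) = 1.1 × 10⁻⁴ → stable
  163–195 m: −αΔT+βΔS = −(1.1 × 10⁻⁴)(-3.3)+(7.2 × 10⁻⁴)(-0.05) = 3.3 × 10⁻⁴ → stable
Every interval has Δρ > 0: the column is stably stratified throughout.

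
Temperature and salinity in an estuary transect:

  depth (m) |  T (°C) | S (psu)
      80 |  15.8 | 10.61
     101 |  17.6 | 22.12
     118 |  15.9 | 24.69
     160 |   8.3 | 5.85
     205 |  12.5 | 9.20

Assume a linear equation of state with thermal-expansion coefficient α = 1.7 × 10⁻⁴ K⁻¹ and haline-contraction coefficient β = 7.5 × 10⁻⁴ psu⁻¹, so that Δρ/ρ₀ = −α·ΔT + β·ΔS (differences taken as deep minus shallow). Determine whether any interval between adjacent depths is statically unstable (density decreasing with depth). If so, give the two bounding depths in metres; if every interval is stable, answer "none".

118–160 m

Evaluate Δρ/ρ₀ = −αΔT + βΔS across each adjacent pair:
  80–101 m: −αΔT+βΔS = −(1.7 × 10⁻⁴)(+1.8)+(7.5 × 10⁻⁴)(+11.51) = 8.3 × 10⁻³ → stable
  101–118 m: −αΔT+βΔS = −(1.7 × 10⁻⁴)(-1.7)+(7.5 × 10⁻⁴)(+2.57) = 2.2 × 10⁻³ → stable
  118–160 m: −αΔT+βΔS = −(1.7 × 10⁻⁴)(-7.6)+(7.5 × 10⁻⁴)(-18.84) = -0.013 → UNSTABLE
  160–205 m: −αΔT+βΔS = −(1.7 × 10⁻⁴)(+4.2)+(7.5 × 10⁻⁴)(+3.35) = 1.8 × 10⁻³ → stable
The 118–160 m interval has Δρ < 0: lighter water underlies denser water.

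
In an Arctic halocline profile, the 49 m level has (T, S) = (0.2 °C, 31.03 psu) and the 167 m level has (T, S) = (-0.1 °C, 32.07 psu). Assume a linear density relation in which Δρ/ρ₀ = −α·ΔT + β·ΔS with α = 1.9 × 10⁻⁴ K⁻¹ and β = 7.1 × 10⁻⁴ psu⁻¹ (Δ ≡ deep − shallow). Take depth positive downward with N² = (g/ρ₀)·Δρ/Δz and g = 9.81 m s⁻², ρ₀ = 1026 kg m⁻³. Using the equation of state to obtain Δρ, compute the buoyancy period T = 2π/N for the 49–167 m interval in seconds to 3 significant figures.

773 s

ΔT = -0.3 K, ΔS = +1.04 psu (deep − shallow).
Δρ/ρ₀ = −αΔT + βΔS = 5.70 × 10⁻⁵ + 7.384 × 10⁻⁴ = 7.954 × 10⁻⁴, so Δρ ≈ 0.8161 kg m⁻³.
N² = (g/ρ₀)·Δρ/Δz = g·(Δρ/ρ₀)/Δz = 9.81 × 7.954 × 10⁻⁴ / 118 = 6.6126 × 10⁻⁵ s⁻².
N = √(6.6126 × 10⁻⁵) = 8.1318 × 10⁻³ rad s⁻¹ → T = 2π/N = 772.67 s ≈ 773 s.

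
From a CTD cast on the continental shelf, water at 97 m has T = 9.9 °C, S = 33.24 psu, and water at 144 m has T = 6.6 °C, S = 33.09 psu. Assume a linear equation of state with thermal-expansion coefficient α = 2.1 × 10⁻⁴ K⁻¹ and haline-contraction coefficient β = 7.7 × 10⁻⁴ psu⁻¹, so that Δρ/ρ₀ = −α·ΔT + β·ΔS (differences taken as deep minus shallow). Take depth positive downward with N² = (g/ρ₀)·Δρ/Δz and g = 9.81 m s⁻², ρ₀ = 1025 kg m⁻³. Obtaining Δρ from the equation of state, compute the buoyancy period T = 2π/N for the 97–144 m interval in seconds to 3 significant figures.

ΔT = -3.3 K, ΔS = -0.15 psu (deep − shallow).
Δρ/ρ₀ = −αΔT + βΔS = 6.93 × 10⁻⁴ − 1.155 × 10⁻⁴ = 5.775 × 10⁻⁴, so Δρ ≈ 0.5919 kg m⁻³.
N² = (g/ρ₀)·Δρ/Δz = g·(Δρ/ρ₀)/Δz = 9.81 × 5.775 × 10⁻⁴ / 47 = 1.2054 × 10⁻⁴ s⁻².
N = √(1.2054 × 10⁻⁴) = 0.010979 rad s⁻¹ → T = 2π/N = 572.29 s ≈ 572 s.

572 s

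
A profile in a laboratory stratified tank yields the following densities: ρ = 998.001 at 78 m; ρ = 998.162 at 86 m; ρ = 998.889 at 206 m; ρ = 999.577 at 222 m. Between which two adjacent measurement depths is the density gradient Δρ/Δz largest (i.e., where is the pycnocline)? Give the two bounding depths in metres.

206–222 m

Compute the density gradient over each adjacent pair:
  78–86 m: Δρ/Δz = 0.161/8 = 0.020 kg m⁻⁴
  86–206 m: Δρ/Δz = 0.727/120 = 6.1 × 10⁻³ kg m⁻⁴
  206–222 m: Δρ/Δz = 0.688/16 = 0.043 kg m⁻⁴
The largest gradient is in the 206–222 m interval — the pycnocline.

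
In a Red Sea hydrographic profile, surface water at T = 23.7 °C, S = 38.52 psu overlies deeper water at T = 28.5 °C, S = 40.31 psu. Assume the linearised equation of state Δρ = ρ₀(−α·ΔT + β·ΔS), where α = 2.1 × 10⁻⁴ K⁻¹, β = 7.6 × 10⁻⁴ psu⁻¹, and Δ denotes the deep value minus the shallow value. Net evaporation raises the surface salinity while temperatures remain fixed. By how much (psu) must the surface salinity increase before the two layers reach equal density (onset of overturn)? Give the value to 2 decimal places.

0.46 psu

Neutral buoyancy requires −α(T_deep − T_surf) + β(S_deep − S_surf′) = 0.
S_surf′ = S_deep − (α/β)·ΔT = 40.31 − (2.1 × 10⁻⁴/7.6 × 10⁻⁴)·(+4.8) = 38.9837 psu.
Increase required: 38.9837 − 38.52 = 0.4637 psu.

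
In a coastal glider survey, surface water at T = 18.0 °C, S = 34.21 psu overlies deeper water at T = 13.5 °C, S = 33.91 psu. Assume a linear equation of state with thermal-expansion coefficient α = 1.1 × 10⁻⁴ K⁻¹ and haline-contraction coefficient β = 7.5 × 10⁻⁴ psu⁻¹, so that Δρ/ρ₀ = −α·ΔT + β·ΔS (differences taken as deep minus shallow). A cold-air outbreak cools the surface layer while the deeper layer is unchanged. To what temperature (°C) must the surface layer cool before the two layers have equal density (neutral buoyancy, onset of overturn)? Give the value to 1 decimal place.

Neutral buoyancy requires Δρ = 0, i.e. −α(T_deep − T_surf′) + β(S_deep − S_surf) = 0.
T_surf′ = T_deep − (β/α)·ΔS = 13.5 − (7.5 × 10⁻⁴/1.1 × 10⁻⁴)·(-0.30) = 15.545 °C.
Cooling required: 18.0 − (15.545) = 2.455 °C.

15.5 °C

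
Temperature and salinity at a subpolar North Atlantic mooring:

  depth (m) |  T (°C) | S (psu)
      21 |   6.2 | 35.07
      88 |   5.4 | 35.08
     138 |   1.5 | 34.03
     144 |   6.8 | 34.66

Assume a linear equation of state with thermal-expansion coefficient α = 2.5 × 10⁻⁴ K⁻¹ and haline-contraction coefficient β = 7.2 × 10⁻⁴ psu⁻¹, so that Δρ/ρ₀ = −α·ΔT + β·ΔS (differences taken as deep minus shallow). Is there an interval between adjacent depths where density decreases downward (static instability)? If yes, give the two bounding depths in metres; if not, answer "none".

138–144 m

Evaluate Δρ/ρ₀ = −αΔT + βΔS across each adjacent pair:
  21–88 m: −αΔT+βΔS = −(2.5 × 10⁻⁴)(-0.8)+(7.2 × 10⁻⁴)(+0.01) = 2.1 × 10⁻⁴ → stable
  88–138 m: −αΔT+βΔS = −(2.5 × 10⁻⁴)(-3.9)+(7.2 × 10⁻⁴)(-1.05) = 2.2 × 10⁻⁴ → stable
  138–144 m: −αΔT+βΔS = −(2.5 × 10⁻⁴)(+5.3)+(7.2 × 10⁻⁴)(+0.63) = -8.7 × 10⁻⁴ → UNSTABLE
The 138–144 m interval has Δρ < 0: lighter water underlies denser water.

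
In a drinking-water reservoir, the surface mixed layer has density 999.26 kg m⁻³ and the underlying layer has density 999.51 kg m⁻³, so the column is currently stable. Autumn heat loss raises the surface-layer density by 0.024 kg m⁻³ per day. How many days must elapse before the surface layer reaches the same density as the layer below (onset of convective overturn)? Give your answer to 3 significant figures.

Density deficit of the surface layer: 999.51 − 999.26 = 0.25 kg m⁻³.
Required change = 0.25 / 0.024 = 10.4 days.

10.4 days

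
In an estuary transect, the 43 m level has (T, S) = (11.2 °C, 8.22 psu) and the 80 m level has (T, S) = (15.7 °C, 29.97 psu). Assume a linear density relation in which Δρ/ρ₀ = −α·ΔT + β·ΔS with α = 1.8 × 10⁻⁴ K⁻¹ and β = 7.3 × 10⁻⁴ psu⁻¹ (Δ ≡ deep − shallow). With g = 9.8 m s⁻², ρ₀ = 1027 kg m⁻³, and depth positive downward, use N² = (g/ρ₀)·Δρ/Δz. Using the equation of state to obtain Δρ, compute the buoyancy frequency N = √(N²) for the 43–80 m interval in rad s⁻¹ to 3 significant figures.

0.0632 rad s⁻¹

ΔT = +4.5 K, ΔS = +21.75 psu (deep − shallow).
Δρ/ρ₀ = −αΔT + βΔS = -8.10 × 10⁻⁴ + 0.0158775 = 0.0150675, so Δρ ≈ 15.47 kg m⁻³.
N² = (g/ρ₀)·Δρ/Δz = g·(Δρ/ρ₀)/Δz = 9.8 × 0.0150675 / 37 = 3.9909 × 10⁻³ s⁻².
N = √(3.9909 × 10⁻³) = 0.063174 rad s⁻¹ ≈ 0.0632 rad s⁻¹.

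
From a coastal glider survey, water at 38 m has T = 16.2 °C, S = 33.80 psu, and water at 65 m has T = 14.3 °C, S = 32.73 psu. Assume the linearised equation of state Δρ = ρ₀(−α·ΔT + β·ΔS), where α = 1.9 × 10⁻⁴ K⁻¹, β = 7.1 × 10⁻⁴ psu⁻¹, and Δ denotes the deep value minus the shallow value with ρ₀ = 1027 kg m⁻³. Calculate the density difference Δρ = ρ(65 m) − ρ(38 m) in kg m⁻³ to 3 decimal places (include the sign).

-0.409 kg m⁻³

ΔT = -1.9 K, ΔS = -1.07 psu (deep − shallow).
Δρ/ρ₀ = −(1.9 × 10⁻⁴)(-1.9) + (7.1 × 10⁻⁴)(-1.07) = -3.987 × 10⁻⁴.
Δρ = 1027 × (-3.987 × 10⁻⁴) = -0.409 kg m⁻³.
Negative Δρ: lighter below, statically unstable.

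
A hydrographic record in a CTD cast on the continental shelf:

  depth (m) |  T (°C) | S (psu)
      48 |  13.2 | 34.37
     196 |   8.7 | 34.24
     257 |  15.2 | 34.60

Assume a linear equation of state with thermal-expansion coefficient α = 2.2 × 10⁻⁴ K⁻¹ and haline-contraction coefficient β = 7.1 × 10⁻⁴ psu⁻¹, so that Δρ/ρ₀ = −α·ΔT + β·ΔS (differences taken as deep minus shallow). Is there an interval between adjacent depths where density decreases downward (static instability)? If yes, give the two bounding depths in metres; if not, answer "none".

196–257 m

Evaluate Δρ/ρ₀ = −αΔT + βΔS across each adjacent pair:
  48–196 m: −αΔT+βΔS = −(2.2 × 10⁻⁴)(-4.5)+(7.1 × 10⁻⁴)(-0.13) = 9.0 × 10⁻⁴ → stable
  196–257 m: −αΔT+βΔS = −(2.2 × 10⁻⁴)(+6.5)+(7.1 × 10⁻⁴)(+0.36) = -1.2 × 10⁻³ → UNSTABLE
The 196–257 m interval has Δρ < 0: lighter water underlies denser water.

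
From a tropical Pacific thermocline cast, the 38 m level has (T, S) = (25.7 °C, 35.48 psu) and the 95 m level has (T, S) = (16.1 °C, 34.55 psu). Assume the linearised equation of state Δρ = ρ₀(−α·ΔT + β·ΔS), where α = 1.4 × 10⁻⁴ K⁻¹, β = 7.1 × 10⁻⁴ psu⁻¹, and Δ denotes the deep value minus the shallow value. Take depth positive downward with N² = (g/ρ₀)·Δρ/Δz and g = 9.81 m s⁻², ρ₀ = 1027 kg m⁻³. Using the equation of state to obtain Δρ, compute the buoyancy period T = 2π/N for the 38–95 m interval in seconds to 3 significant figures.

ΔT = -9.6 K, ΔS = -0.93 psu (deep − shallow).
Δρ/ρ₀ = −αΔT + βΔS = 1.344 × 10⁻³ − 6.603 × 10⁻⁴ = 6.837 × 10⁻⁴, so Δρ ≈ 0.7022 kg m⁻³.
N² = (g/ρ₀)·Δρ/Δz = g·(Δρ/ρ₀)/Δz = 9.81 × 6.837 × 10⁻⁴ / 57 = 1.1767 × 10⁻⁴ s⁻².
N = √(1.1767 × 10⁻⁴) = 0.010848 rad s⁻¹ → T = 2π/N = 579.20 s ≈ 579 s.

579 s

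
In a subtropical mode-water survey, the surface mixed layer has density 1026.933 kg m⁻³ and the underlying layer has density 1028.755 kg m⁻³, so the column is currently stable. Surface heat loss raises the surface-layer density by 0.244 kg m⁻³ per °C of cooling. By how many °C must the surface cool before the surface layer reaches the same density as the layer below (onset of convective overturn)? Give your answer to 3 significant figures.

Density deficit of the surface layer: 1028.755 − 1026.933 = 1.822 kg m⁻³.
Required change = 1.822 / 0.244 = 7.47 °C.

7.47 °C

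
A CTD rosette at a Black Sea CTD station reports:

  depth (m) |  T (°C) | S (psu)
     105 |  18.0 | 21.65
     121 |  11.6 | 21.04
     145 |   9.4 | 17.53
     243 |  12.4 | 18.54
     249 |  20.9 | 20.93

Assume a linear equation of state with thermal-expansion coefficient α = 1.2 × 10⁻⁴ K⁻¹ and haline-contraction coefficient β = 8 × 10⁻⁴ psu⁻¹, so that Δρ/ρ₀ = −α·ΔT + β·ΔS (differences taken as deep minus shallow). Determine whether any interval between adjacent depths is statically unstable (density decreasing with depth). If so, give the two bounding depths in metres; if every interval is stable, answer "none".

Evaluate Δρ/ρ₀ = −αΔT + βΔS across each adjacent pair:
  105–121 m: −αΔT+βΔS = −(1.2 × 10⁻⁴)(-6.4)+(8 × 10⁻⁴)(-0.61) = 2.8 × 10⁻⁴ → stable
  121–145 m: −αΔT+βΔS = −(1.2 × 10⁻⁴)(-2.2)+(8 × 10⁻⁴)(-3.51) = -2.5 × 10⁻³ → UNSTABLE
  145–243 m: −αΔT+βΔS = −(1.2 × 10⁻⁴)(+3.0)+(8 × 10⁻⁴)(+1.01) = 4.5 × 10⁻⁴ → stable
  243–249 m: −αΔT+βΔS = −(1.2 × 10⁻⁴)(+8.5)+(8 × 10⁻⁴)(+2.39) = 8.9 × 10⁻⁴ → stable
The 121–145 m interval has Δρ < 0: lighter water underlies denser water.

121–145 m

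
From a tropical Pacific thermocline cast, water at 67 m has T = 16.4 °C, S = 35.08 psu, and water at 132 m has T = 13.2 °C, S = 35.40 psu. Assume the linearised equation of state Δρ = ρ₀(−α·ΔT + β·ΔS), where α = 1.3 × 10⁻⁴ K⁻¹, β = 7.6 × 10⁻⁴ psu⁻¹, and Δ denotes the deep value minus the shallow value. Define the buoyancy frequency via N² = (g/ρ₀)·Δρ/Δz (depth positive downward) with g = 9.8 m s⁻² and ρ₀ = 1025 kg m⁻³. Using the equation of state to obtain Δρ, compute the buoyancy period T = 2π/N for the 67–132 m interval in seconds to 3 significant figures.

ΔT = -3.2 K, ΔS = +0.32 psu (deep − shallow).
Δρ/ρ₀ = −αΔT + βΔS = 4.16 × 10⁻⁴ + 2.432 × 10⁻⁴ = 6.592 × 10⁻⁴, so Δρ ≈ 0.6757 kg m⁻³.
N² = (g/ρ₀)·Δρ/Δz = g·(Δρ/ρ₀)/Δz = 9.8 × 6.592 × 10⁻⁴ / 65 = 9.9387 × 10⁻⁵ s⁻².
N = √(9.9387 × 10⁻⁵) = 9.9693 × 10⁻³ rad s⁻¹ → T = 2π/N = 630.25 s ≈ 630 s.

630 s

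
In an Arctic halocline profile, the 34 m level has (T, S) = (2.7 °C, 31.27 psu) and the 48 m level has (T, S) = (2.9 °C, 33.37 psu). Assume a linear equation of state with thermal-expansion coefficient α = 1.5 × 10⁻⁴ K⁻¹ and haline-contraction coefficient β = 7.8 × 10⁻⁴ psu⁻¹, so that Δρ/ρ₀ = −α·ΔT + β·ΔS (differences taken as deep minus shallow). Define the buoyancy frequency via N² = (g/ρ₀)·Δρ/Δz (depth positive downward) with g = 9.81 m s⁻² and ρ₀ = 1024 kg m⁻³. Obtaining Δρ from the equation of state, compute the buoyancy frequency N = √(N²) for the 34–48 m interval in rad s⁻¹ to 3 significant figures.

0.0336 rad s⁻¹

ΔT = +0.2 K, ΔS = +2.10 psu (deep − shallow).
Δρ/ρ₀ = −αΔT + βΔS = -3.00 × 10⁻⁵ + 1.638 × 10⁻³ = 1.608 × 10⁻³, so Δρ ≈ 1.647 kg m⁻³.
N² = (g/ρ₀)·Δρ/Δz = g·(Δρ/ρ₀)/Δz = 9.81 × 1.608 × 10⁻³ / 14 = 1.1267 × 10⁻³ s⁻².
N = √(1.1267 × 10⁻³) = 0.033566 rad s⁻¹ ≈ 0.0336 rad s⁻¹.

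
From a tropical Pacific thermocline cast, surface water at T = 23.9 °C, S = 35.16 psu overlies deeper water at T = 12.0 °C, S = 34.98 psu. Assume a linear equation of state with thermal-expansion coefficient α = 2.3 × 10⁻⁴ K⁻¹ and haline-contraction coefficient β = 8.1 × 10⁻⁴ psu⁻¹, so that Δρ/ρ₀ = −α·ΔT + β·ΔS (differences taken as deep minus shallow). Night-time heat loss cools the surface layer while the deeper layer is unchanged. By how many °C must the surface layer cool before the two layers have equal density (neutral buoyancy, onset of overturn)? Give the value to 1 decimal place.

Neutral buoyancy requires Δρ = 0, i.e. −α(T_deep − T_surf′) + β(S_deep − S_surf) = 0.
T_surf′ = T_deep − (β/α)·ΔS = 12.0 − (8.1 × 10⁻⁴/2.3 × 10⁻⁴)·(-0.18) = 12.634 °C.
Cooling required: 23.9 − (12.634) = 11.266 °C.

11.3 °C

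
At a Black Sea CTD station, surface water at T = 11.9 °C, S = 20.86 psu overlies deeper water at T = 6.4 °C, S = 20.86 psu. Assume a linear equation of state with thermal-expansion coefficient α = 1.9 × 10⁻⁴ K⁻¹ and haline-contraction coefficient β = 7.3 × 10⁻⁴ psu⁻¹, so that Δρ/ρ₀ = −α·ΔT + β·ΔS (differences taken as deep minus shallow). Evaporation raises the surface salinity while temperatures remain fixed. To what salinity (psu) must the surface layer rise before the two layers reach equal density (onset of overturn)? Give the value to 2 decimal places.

Neutral buoyancy requires −α(T_deep − T_surf) + β(S_deep − S_surf′) = 0.
S_surf′ = S_deep − (α/β)·ΔT = 20.86 − (1.9 × 10⁻⁴/7.3 × 10⁻⁴)·(-5.5) = 22.2915 psu.
Increase required: 22.2915 − 20.86 = 1.4315 psu.

22.29 psu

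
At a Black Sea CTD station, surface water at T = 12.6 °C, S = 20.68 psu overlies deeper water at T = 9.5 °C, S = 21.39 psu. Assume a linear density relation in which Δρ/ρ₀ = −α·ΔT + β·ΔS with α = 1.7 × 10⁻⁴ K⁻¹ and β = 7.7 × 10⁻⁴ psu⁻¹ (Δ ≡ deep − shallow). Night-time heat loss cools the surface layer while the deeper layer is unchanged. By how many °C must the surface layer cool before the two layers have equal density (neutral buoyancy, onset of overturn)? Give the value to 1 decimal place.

Neutral buoyancy requires Δρ = 0, i.e. −α(T_deep − T_surf′) + β(S_deep − S_surf) = 0.
T_surf′ = T_deep − (β/α)·ΔS = 9.5 − (7.7 × 10⁻⁴/1.7 × 10⁻⁴)·(+0.71) = 6.284 °C.
Cooling required: 12.6 − (6.284) = 6.316 °C.

6.3 °C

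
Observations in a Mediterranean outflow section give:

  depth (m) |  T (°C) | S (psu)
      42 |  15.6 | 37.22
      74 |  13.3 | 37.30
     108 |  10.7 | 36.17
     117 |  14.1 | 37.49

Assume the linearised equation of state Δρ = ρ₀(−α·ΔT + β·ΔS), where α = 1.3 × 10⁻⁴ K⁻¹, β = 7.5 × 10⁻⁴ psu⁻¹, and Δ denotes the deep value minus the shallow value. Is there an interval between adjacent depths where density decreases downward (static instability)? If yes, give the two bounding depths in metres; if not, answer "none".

Evaluate Δρ/ρ₀ = −αΔT + βΔS across each adjacent pair:
  42–74 m: −αΔT+βΔS = −(1.3 × 10⁻⁴)(-2.3)+(7.5 × 10⁻⁴)(+0.08) = 3.6 × 10⁻⁴ → stable
  74–108 m: −αΔT+βΔS = −(1.3 × 10⁻⁴)(-2.6)+(7.5 × 10⁻⁴)(-1.13) = -5.1 × 10⁻⁴ → UNSTABLE
  108–117 m: −αΔT+βΔS = −(1.3 × 10⁻⁴)(+3.4)+(7.5 × 10⁻⁴)(+1.32) = 5.5 × 10⁻⁴ → stable
The 74–108 m interval has Δρ < 0: lighter water underlies denser water.

74–108 m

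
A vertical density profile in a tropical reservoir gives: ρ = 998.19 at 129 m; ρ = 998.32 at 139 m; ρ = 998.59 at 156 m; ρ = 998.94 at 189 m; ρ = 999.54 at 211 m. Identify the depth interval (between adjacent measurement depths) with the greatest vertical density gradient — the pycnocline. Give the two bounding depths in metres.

Compute the density gradient over each adjacent pair:
  129–139 m: Δρ/Δz = 0.13/10 = 0.013 kg m⁻⁴
  139–156 m: Δρ/Δz = 0.27/17 = 0.016 kg m⁻⁴
  156–189 m: Δρ/Δz = 0.35/33 = 0.011 kg m⁻⁴
  189–211 m: Δρ/Δz = 0.60/22 = 0.027 kg m⁻⁴
The largest gradient is in the 189–211 m interval — the pycnocline.

189–211 m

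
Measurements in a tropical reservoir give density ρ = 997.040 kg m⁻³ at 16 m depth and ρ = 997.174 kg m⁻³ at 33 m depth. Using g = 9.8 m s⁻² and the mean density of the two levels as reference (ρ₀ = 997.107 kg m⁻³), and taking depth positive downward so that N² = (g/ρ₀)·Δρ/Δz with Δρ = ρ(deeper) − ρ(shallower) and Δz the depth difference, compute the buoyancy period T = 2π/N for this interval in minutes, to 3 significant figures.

11.9 min

Δρ = 997.174 − 997.040 = 0.134 kg m⁻³ over Δz = 33 − 16 = 17 m.
N² = (9.8/997.107) × (0.134/17) = 7.7471 × 10⁻⁵ s⁻².
N = √(7.7471 × 10⁻⁵) = 8.8018 × 10⁻³ rad s⁻¹, so T = 2π/N = 713.85 s = 11.898 min ≈ 11.9 min.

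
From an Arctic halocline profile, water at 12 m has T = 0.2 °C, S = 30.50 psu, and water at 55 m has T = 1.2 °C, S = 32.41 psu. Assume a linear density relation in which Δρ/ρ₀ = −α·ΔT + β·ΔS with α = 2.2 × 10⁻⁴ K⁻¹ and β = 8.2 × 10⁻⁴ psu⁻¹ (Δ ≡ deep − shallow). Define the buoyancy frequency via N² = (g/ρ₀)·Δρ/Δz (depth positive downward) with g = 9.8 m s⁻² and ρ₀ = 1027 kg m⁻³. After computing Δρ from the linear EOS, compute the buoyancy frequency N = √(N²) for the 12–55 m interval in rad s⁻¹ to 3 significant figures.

ΔT = +1.0 K, ΔS = +1.91 psu (deep − shallow).
Δρ/ρ₀ = −αΔT + βΔS = -2.20 × 10⁻⁴ + 1.5662 × 10⁻³ = 1.3462 × 10⁻³, so Δρ ≈ 1.383 kg m⁻³.
N² = (g/ρ₀)·Δρ/Δz = g·(Δρ/ρ₀)/Δz = 9.8 × 1.3462 × 10⁻³ / 43 = 3.0681 × 10⁻⁴ s⁻².
N = √(3.0681 × 10⁻⁴) = 0.017516 rad s⁻¹ ≈ 0.0175 rad s⁻¹.

0.0175 rad s⁻¹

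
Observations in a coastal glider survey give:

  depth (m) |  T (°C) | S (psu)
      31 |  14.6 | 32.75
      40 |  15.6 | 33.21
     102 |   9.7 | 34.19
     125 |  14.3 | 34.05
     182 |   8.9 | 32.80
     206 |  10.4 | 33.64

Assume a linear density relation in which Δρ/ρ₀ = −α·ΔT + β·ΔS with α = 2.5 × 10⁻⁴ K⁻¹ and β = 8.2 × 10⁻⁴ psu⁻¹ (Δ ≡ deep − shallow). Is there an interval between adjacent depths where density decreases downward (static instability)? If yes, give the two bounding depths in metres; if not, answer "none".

Evaluate Δρ/ρ₀ = −αΔT + βΔS across each adjacent pair:
  31–40 m: −αΔT+βΔS = −(2.5 × 10⁻⁴)(+1.0)+(8.2 × 10⁻⁴)(+0.46) = 1.3 × 10⁻⁴ → stable
  40–102 m: −αΔT+βΔS = −(2.5 × 10⁻⁴)(-5.9)+(8.2 × 10⁻⁴)(+0.98) = 2.3 × 10⁻³ → stable
  102–125 m: −αΔT+βΔS = −(2.5 × 10⁻⁴)(+4.6)+(8.2 × 10⁻⁴)(-0.14) = -1.3 × 10⁻³ → UNSTABLE
  125–182 m: −αΔT+βΔS = −(2.5 × 10⁻⁴)(-5.4)+(8.2 × 10⁻⁴)(-1.25) = 3.3 × 10⁻⁴ → stable
  182–206 m: −αΔT+βΔS = −(2.5 × 10⁻⁴)(+1.5)+(8.2 × 10⁻⁴)(+0.84) = 3.1 × 10⁻⁴ → stable
The 102–125 m interval has Δρ < 0: lighter water underlies denser water.

102–125 m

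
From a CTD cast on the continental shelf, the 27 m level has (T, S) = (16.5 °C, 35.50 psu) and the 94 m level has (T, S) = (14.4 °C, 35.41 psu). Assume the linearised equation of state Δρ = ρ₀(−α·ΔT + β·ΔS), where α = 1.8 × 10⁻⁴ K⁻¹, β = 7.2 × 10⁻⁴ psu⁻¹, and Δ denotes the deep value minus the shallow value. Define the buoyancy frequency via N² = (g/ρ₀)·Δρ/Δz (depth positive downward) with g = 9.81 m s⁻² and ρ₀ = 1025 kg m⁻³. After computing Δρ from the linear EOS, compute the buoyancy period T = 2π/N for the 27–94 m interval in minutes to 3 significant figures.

15.5 min

ΔT = -2.1 K, ΔS = -0.09 psu (deep − shallow).
Δρ/ρ₀ = −αΔT + βΔS = 3.78 × 10⁻⁴ − 6.48 × 10⁻⁵ = 3.132 × 10⁻⁴, so Δρ ≈ 0.3210 kg m⁻³.
N² = (g/ρ₀)·Δρ/Δz = g·(Δρ/ρ₀)/Δz = 9.81 × 3.132 × 10⁻⁴ / 67 = 4.5858 × 10⁻⁵ s⁻².
N = √(4.5858 × 10⁻⁵) = 6.7719 × 10⁻³ rad s⁻¹ → T = 2π/N = 927.83 s = 15.464 min ≈ 15.5 min.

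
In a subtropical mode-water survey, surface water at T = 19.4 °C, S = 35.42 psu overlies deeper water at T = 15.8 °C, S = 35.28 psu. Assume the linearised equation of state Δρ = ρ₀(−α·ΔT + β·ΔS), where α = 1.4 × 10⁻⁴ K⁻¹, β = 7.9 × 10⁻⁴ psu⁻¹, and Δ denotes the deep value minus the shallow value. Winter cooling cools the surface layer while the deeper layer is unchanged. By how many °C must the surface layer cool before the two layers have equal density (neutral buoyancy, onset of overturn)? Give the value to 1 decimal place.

2.8 °C

Neutral buoyancy requires Δρ = 0, i.e. −α(T_deep − T_surf′) + β(S_deep − S_surf) = 0.
T_surf′ = T_deep − (β/α)·ΔS = 15.8 − (7.9 × 10⁻⁴/1.4 × 10⁻⁴)·(-0.14) = 16.590 °C.
Cooling required: 19.4 − (16.590) = 2.810 °C.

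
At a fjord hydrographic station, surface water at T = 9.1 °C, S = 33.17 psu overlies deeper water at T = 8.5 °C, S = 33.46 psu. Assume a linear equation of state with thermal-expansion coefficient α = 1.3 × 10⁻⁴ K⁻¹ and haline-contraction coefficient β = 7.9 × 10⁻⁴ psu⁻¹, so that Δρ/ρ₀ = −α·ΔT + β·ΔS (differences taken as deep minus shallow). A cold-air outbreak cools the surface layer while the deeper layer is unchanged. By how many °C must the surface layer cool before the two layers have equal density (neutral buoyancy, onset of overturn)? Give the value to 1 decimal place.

Neutral buoyancy requires Δρ = 0, i.e. −α(T_deep − T_surf′) + β(S_deep − S_surf) = 0.
T_surf′ = T_deep − (β/α)·ΔS = 8.5 − (7.9 × 10⁻⁴/1.3 × 10⁻⁴)·(+0.29) = 6.738 °C.
Cooling required: 9.1 − (6.738) = 2.362 °C.

2.4 °C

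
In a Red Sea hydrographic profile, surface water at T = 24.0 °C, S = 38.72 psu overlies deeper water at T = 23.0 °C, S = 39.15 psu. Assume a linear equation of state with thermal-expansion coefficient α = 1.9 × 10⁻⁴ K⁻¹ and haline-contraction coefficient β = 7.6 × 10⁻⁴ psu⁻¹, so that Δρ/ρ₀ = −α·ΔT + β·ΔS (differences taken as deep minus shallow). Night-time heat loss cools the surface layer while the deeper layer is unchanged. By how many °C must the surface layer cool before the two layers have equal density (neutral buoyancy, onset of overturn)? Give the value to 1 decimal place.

Neutral buoyancy requires Δρ = 0, i.e. −α(T_deep − T_surf′) + β(S_deep − S_surf) = 0.
T_surf′ = T_deep − (β/α)·ΔS = 23.0 − (7.6 × 10⁻⁴/1.9 × 10⁻⁴)·(+0.43) = 21.280 °C.
Cooling required: 24.0 − (21.280) = 2.720 °C.

2.7 °C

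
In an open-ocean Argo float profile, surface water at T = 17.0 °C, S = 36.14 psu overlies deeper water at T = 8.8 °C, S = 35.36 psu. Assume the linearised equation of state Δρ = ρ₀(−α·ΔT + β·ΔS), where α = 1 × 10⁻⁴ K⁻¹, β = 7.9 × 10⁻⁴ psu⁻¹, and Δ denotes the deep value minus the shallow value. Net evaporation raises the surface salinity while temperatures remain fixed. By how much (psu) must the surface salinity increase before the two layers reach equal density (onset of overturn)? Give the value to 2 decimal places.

Neutral buoyancy requires −α(T_deep − T_surf) + β(S_deep − S_surf′) = 0.
S_surf′ = S_deep − (α/β)·ΔT = 35.36 − (1 × 10⁻⁴/7.9 × 10⁻⁴)·(-8.2) = 36.3980 psu.
Increase required: 36.3980 − 36.14 = 0.2580 psu.

0.26 psu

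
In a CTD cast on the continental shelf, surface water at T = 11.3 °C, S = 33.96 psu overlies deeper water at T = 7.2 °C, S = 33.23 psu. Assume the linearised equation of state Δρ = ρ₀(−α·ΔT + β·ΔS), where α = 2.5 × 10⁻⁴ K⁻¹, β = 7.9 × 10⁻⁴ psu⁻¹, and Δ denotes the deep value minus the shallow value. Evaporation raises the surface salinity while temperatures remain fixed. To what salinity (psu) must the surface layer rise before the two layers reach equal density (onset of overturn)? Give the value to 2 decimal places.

Neutral buoyancy requires −α(T_deep − T_surf) + β(S_deep − S_surf′) = 0.
S_surf′ = S_deep − (α/β)·ΔT = 33.23 − (2.5 × 10⁻⁴/7.9 × 10⁻⁴)·(-4.1) = 34.5275 psu.
Increase required: 34.5275 − 33.96 = 0.5675 psu.

34.53 psu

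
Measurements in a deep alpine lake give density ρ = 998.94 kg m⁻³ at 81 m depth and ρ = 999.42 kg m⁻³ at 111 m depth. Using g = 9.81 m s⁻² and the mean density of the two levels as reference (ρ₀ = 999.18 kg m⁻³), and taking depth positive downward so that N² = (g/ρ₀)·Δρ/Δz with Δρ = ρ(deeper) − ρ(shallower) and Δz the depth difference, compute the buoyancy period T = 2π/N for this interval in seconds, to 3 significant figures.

501 s

Δρ = 999.42 − 998.94 = 0.48 kg m⁻³ over Δz = 111 − 81 = 30 m.
N² = (9.81/999.18) × (0.48/30) = 1.5709 × 10⁻⁴ s⁻².
N = √(1.5709 × 10⁻⁴) = 0.012534 rad s⁻¹, so T = 2π/N = 501.29 s ≈ 501 s.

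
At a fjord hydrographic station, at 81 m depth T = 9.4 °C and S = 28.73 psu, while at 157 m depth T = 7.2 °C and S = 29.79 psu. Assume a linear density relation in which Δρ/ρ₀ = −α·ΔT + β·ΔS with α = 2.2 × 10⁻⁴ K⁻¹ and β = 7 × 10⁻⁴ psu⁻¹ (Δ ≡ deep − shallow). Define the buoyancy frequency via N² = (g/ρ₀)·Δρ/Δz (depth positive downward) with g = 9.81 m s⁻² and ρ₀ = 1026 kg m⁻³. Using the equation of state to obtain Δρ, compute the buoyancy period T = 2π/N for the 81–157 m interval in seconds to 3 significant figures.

499 s

ΔT = -2.2 K, ΔS = +1.06 psu (deep − shallow).
Δρ/ρ₀ = −αΔT + βΔS = 4.84 × 10⁻⁴ + 7.42 × 10⁻⁴ = 1.226 × 10⁻³, so Δρ ≈ 1.258 kg m⁻³.
N² = (g/ρ₀)·Δρ/Δz = g·(Δρ/ρ₀)/Δz = 9.81 × 1.226 × 10⁻³ / 76 = 1.5825 × 10⁻⁴ s⁻².
N = √(1.5825 × 10⁻⁴) = 0.012580 rad s⁻¹ → T = 2π/N = 499.46 s ≈ 499 s.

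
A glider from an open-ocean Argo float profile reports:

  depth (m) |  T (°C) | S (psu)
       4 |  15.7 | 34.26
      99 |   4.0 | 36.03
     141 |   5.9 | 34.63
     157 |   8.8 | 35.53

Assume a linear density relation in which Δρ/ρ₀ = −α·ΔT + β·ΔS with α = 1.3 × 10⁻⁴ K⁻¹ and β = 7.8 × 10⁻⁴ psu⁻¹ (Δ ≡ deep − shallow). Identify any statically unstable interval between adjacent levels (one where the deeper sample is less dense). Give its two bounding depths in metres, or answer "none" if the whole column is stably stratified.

Evaluate Δρ/ρ₀ = −αΔT + βΔS across each adjacent pair:
  4–99 m: −αΔT+βΔS = −(1.3 × 10⁻⁴)(-11.7)+(7.8 × 10⁻⁴)(+1.77) = 2.9 × 10⁻³ → stable
  99–141 m: −αΔT+βΔS = −(1.3 × 10⁻⁴)(+1.9)+(7.8 × 10⁻⁴)(-1.40) = -1.3 × 10⁻³ → UNSTABLE
  141–157 m: −αΔT+βΔS = −(1.3 × 10⁻⁴)(+2.9)+(7.8 × 10⁻⁴)(+0.90) = 3.3 × 10⁻⁴ → stable
The 99–141 m interval has Δρ < 0: lighter water underlies denser water.

99–141 m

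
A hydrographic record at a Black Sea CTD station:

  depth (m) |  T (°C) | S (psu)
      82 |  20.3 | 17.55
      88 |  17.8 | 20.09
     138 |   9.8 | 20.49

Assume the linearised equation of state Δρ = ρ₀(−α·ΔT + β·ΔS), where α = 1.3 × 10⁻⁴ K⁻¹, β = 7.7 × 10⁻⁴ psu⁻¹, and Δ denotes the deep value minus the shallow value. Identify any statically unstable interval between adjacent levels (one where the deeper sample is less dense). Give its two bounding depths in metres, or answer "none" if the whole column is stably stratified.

none

Evaluate Δρ/ρ₀ = −αΔT + βΔS across each adjacent pair:
  82–88 m: −αΔT+βΔS = −(1.3 × 10⁻⁴)(-2.5)+(7.7 × 10⁻⁴)(+2.54) = 2.3 × 10⁻³ → stable
  88–138 m: −αΔT+βΔS = −(1.3 × 10⁻⁴)(-8.0)+(7.7 × 10⁻⁴)(+0.40) = 1.3 × 10⁻³ → stable
Every interval has Δρ > 0: the column is stably stratified throughout.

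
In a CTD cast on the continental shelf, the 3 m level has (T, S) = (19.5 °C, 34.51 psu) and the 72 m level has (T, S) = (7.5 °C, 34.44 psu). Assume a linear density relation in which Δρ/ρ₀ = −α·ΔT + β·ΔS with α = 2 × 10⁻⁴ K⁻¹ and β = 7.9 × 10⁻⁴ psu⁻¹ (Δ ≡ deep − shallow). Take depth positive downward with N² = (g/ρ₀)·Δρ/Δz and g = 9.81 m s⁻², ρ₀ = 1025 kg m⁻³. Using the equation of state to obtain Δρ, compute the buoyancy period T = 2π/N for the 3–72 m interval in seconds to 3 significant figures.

ΔT = -12.0 K, ΔS = -0.07 psu (deep − shallow).
Δρ/ρ₀ = −αΔT + βΔS = 2.40 × 10⁻³ − 5.53 × 10⁻⁵ = 2.3447 × 10⁻³, so Δρ ≈ 2.403 kg m⁻³.
N² = (g/ρ₀)·Δρ/Δz = g·(Δρ/ρ₀)/Δz = 9.81 × 2.3447 × 10⁻³ / 69 = 3.3336 × 10⁻⁴ s⁻².
N = √(3.3336 × 10⁻⁴) = 0.018258 rad s⁻¹ → T = 2π/N = 344.13 s ≈ 344 s.

344 s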